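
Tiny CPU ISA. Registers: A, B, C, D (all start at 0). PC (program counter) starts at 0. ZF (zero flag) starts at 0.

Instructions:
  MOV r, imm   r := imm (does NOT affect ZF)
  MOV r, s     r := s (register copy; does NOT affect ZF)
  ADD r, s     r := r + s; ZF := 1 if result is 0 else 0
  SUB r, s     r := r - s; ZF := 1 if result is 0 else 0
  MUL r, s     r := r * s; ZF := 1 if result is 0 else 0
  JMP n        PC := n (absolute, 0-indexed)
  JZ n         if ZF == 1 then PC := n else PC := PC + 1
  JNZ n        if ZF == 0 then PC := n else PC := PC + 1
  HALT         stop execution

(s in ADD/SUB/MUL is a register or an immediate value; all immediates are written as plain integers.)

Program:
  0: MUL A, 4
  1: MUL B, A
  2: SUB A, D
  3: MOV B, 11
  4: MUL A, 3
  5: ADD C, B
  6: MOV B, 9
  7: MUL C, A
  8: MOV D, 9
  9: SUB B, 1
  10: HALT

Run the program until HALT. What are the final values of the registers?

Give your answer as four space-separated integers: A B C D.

Answer: 0 8 0 9

Derivation:
Step 1: PC=0 exec 'MUL A, 4'. After: A=0 B=0 C=0 D=0 ZF=1 PC=1
Step 2: PC=1 exec 'MUL B, A'. After: A=0 B=0 C=0 D=0 ZF=1 PC=2
Step 3: PC=2 exec 'SUB A, D'. After: A=0 B=0 C=0 D=0 ZF=1 PC=3
Step 4: PC=3 exec 'MOV B, 11'. After: A=0 B=11 C=0 D=0 ZF=1 PC=4
Step 5: PC=4 exec 'MUL A, 3'. After: A=0 B=11 C=0 D=0 ZF=1 PC=5
Step 6: PC=5 exec 'ADD C, B'. After: A=0 B=11 C=11 D=0 ZF=0 PC=6
Step 7: PC=6 exec 'MOV B, 9'. After: A=0 B=9 C=11 D=0 ZF=0 PC=7
Step 8: PC=7 exec 'MUL C, A'. After: A=0 B=9 C=0 D=0 ZF=1 PC=8
Step 9: PC=8 exec 'MOV D, 9'. After: A=0 B=9 C=0 D=9 ZF=1 PC=9
Step 10: PC=9 exec 'SUB B, 1'. After: A=0 B=8 C=0 D=9 ZF=0 PC=10
Step 11: PC=10 exec 'HALT'. After: A=0 B=8 C=0 D=9 ZF=0 PC=10 HALTED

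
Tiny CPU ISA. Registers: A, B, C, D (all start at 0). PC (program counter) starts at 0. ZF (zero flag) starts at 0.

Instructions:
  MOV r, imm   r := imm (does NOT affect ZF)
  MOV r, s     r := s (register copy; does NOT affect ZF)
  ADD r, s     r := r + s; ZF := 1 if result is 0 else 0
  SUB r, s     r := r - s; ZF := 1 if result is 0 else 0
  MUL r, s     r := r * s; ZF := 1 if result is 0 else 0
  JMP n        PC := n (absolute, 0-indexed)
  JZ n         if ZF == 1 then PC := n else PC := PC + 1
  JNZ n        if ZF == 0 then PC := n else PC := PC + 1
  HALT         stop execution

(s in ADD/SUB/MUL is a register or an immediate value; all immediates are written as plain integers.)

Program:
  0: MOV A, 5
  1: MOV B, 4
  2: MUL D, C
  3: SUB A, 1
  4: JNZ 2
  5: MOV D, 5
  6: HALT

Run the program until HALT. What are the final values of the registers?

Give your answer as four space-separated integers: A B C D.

Step 1: PC=0 exec 'MOV A, 5'. After: A=5 B=0 C=0 D=0 ZF=0 PC=1
Step 2: PC=1 exec 'MOV B, 4'. After: A=5 B=4 C=0 D=0 ZF=0 PC=2
Step 3: PC=2 exec 'MUL D, C'. After: A=5 B=4 C=0 D=0 ZF=1 PC=3
Step 4: PC=3 exec 'SUB A, 1'. After: A=4 B=4 C=0 D=0 ZF=0 PC=4
Step 5: PC=4 exec 'JNZ 2'. After: A=4 B=4 C=0 D=0 ZF=0 PC=2
Step 6: PC=2 exec 'MUL D, C'. After: A=4 B=4 C=0 D=0 ZF=1 PC=3
Step 7: PC=3 exec 'SUB A, 1'. After: A=3 B=4 C=0 D=0 ZF=0 PC=4
Step 8: PC=4 exec 'JNZ 2'. After: A=3 B=4 C=0 D=0 ZF=0 PC=2
Step 9: PC=2 exec 'MUL D, C'. After: A=3 B=4 C=0 D=0 ZF=1 PC=3
Step 10: PC=3 exec 'SUB A, 1'. After: A=2 B=4 C=0 D=0 ZF=0 PC=4
Step 11: PC=4 exec 'JNZ 2'. After: A=2 B=4 C=0 D=0 ZF=0 PC=2
Step 12: PC=2 exec 'MUL D, C'. After: A=2 B=4 C=0 D=0 ZF=1 PC=3
Step 13: PC=3 exec 'SUB A, 1'. After: A=1 B=4 C=0 D=0 ZF=0 PC=4
Step 14: PC=4 exec 'JNZ 2'. After: A=1 B=4 C=0 D=0 ZF=0 PC=2
Step 15: PC=2 exec 'MUL D, C'. After: A=1 B=4 C=0 D=0 ZF=1 PC=3
Step 16: PC=3 exec 'SUB A, 1'. After: A=0 B=4 C=0 D=0 ZF=1 PC=4
Step 17: PC=4 exec 'JNZ 2'. After: A=0 B=4 C=0 D=0 ZF=1 PC=5
Step 18: PC=5 exec 'MOV D, 5'. After: A=0 B=4 C=0 D=5 ZF=1 PC=6
Step 19: PC=6 exec 'HALT'. After: A=0 B=4 C=0 D=5 ZF=1 PC=6 HALTED

Answer: 0 4 0 5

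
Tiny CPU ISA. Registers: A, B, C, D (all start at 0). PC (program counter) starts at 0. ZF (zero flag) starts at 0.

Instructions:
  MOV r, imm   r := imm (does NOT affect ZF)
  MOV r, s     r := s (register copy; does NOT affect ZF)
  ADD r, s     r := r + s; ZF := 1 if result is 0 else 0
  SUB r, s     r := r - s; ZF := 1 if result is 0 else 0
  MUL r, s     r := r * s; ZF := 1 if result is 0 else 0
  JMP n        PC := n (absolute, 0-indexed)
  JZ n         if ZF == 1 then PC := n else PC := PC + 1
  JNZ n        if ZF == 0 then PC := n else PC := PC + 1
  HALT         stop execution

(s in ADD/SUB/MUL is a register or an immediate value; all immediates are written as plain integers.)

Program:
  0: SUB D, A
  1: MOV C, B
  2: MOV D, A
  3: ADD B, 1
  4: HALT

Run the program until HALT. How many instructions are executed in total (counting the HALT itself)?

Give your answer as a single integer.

Step 1: PC=0 exec 'SUB D, A'. After: A=0 B=0 C=0 D=0 ZF=1 PC=1
Step 2: PC=1 exec 'MOV C, B'. After: A=0 B=0 C=0 D=0 ZF=1 PC=2
Step 3: PC=2 exec 'MOV D, A'. After: A=0 B=0 C=0 D=0 ZF=1 PC=3
Step 4: PC=3 exec 'ADD B, 1'. After: A=0 B=1 C=0 D=0 ZF=0 PC=4
Step 5: PC=4 exec 'HALT'. After: A=0 B=1 C=0 D=0 ZF=0 PC=4 HALTED
Total instructions executed: 5

Answer: 5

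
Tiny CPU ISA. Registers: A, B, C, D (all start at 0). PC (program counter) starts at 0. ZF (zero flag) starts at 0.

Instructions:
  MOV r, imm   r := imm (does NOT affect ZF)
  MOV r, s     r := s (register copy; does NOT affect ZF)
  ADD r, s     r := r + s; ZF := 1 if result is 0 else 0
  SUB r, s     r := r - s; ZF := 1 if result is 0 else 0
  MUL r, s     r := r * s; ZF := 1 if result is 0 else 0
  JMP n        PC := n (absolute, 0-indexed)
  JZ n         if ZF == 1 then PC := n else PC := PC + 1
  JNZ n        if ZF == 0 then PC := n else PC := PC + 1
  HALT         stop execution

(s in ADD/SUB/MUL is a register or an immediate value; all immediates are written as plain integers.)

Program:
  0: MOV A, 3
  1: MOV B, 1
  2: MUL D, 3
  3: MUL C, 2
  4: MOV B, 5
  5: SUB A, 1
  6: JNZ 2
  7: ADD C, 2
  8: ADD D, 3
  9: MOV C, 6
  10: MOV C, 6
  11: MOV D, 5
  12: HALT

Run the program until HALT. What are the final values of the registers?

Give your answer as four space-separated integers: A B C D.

Step 1: PC=0 exec 'MOV A, 3'. After: A=3 B=0 C=0 D=0 ZF=0 PC=1
Step 2: PC=1 exec 'MOV B, 1'. After: A=3 B=1 C=0 D=0 ZF=0 PC=2
Step 3: PC=2 exec 'MUL D, 3'. After: A=3 B=1 C=0 D=0 ZF=1 PC=3
Step 4: PC=3 exec 'MUL C, 2'. After: A=3 B=1 C=0 D=0 ZF=1 PC=4
Step 5: PC=4 exec 'MOV B, 5'. After: A=3 B=5 C=0 D=0 ZF=1 PC=5
Step 6: PC=5 exec 'SUB A, 1'. After: A=2 B=5 C=0 D=0 ZF=0 PC=6
Step 7: PC=6 exec 'JNZ 2'. After: A=2 B=5 C=0 D=0 ZF=0 PC=2
Step 8: PC=2 exec 'MUL D, 3'. After: A=2 B=5 C=0 D=0 ZF=1 PC=3
Step 9: PC=3 exec 'MUL C, 2'. After: A=2 B=5 C=0 D=0 ZF=1 PC=4
Step 10: PC=4 exec 'MOV B, 5'. After: A=2 B=5 C=0 D=0 ZF=1 PC=5
Step 11: PC=5 exec 'SUB A, 1'. After: A=1 B=5 C=0 D=0 ZF=0 PC=6
Step 12: PC=6 exec 'JNZ 2'. After: A=1 B=5 C=0 D=0 ZF=0 PC=2
Step 13: PC=2 exec 'MUL D, 3'. After: A=1 B=5 C=0 D=0 ZF=1 PC=3
Step 14: PC=3 exec 'MUL C, 2'. After: A=1 B=5 C=0 D=0 ZF=1 PC=4
Step 15: PC=4 exec 'MOV B, 5'. After: A=1 B=5 C=0 D=0 ZF=1 PC=5
Step 16: PC=5 exec 'SUB A, 1'. After: A=0 B=5 C=0 D=0 ZF=1 PC=6
Step 17: PC=6 exec 'JNZ 2'. After: A=0 B=5 C=0 D=0 ZF=1 PC=7
Step 18: PC=7 exec 'ADD C, 2'. After: A=0 B=5 C=2 D=0 ZF=0 PC=8
Step 19: PC=8 exec 'ADD D, 3'. After: A=0 B=5 C=2 D=3 ZF=0 PC=9
Step 20: PC=9 exec 'MOV C, 6'. After: A=0 B=5 C=6 D=3 ZF=0 PC=10
Step 21: PC=10 exec 'MOV C, 6'. After: A=0 B=5 C=6 D=3 ZF=0 PC=11
Step 22: PC=11 exec 'MOV D, 5'. After: A=0 B=5 C=6 D=5 ZF=0 PC=12
Step 23: PC=12 exec 'HALT'. After: A=0 B=5 C=6 D=5 ZF=0 PC=12 HALTED

Answer: 0 5 6 5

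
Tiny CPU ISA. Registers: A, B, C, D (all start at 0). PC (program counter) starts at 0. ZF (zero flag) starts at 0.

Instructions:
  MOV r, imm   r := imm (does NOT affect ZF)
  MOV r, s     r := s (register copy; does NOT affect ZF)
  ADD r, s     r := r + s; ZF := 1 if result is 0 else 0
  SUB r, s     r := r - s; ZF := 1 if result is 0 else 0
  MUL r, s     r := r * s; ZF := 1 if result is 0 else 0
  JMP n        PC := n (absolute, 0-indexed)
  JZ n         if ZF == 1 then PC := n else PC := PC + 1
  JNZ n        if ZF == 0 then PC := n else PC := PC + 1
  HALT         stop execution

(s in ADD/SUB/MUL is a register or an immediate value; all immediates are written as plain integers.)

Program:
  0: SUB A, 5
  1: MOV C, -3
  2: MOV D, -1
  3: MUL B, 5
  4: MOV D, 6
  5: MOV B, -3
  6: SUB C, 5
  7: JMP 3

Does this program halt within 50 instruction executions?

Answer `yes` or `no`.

Step 1: PC=0 exec 'SUB A, 5'. After: A=-5 B=0 C=0 D=0 ZF=0 PC=1
Step 2: PC=1 exec 'MOV C, -3'. After: A=-5 B=0 C=-3 D=0 ZF=0 PC=2
Step 3: PC=2 exec 'MOV D, -1'. After: A=-5 B=0 C=-3 D=-1 ZF=0 PC=3
Step 4: PC=3 exec 'MUL B, 5'. After: A=-5 B=0 C=-3 D=-1 ZF=1 PC=4
Step 5: PC=4 exec 'MOV D, 6'. After: A=-5 B=0 C=-3 D=6 ZF=1 PC=5
Step 6: PC=5 exec 'MOV B, -3'. After: A=-5 B=-3 C=-3 D=6 ZF=1 PC=6
Step 7: PC=6 exec 'SUB C, 5'. After: A=-5 B=-3 C=-8 D=6 ZF=0 PC=7
Step 8: PC=7 exec 'JMP 3'. After: A=-5 B=-3 C=-8 D=6 ZF=0 PC=3
Step 9: PC=3 exec 'MUL B, 5'. After: A=-5 B=-15 C=-8 D=6 ZF=0 PC=4
Step 10: PC=4 exec 'MOV D, 6'. After: A=-5 B=-15 C=-8 D=6 ZF=0 PC=5
Step 11: PC=5 exec 'MOV B, -3'. After: A=-5 B=-3 C=-8 D=6 ZF=0 PC=6
Step 12: PC=6 exec 'SUB C, 5'. After: A=-5 B=-3 C=-13 D=6 ZF=0 PC=7
Step 13: PC=7 exec 'JMP 3'. After: A=-5 B=-3 C=-13 D=6 ZF=0 PC=3
Step 14: PC=3 exec 'MUL B, 5'. After: A=-5 B=-15 C=-13 D=6 ZF=0 PC=4
Step 15: PC=4 exec 'MOV D, 6'. After: A=-5 B=-15 C=-13 D=6 ZF=0 PC=5
After 50 steps: not halted. PC revisits the same instructions with no path to HALT; will never halt.

Answer: no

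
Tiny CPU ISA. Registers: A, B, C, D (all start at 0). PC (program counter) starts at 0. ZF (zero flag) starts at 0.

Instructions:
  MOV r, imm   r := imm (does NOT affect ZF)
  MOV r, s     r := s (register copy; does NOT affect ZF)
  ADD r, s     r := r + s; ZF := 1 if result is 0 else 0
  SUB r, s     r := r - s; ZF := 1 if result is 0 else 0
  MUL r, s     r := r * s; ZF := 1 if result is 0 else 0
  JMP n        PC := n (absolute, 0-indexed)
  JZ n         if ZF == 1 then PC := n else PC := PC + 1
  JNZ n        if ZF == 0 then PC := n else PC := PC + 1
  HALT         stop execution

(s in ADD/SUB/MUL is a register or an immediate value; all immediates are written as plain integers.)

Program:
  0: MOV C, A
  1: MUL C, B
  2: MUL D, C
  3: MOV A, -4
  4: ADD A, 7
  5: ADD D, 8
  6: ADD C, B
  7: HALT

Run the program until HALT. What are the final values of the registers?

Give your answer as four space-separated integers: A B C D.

Step 1: PC=0 exec 'MOV C, A'. After: A=0 B=0 C=0 D=0 ZF=0 PC=1
Step 2: PC=1 exec 'MUL C, B'. After: A=0 B=0 C=0 D=0 ZF=1 PC=2
Step 3: PC=2 exec 'MUL D, C'. After: A=0 B=0 C=0 D=0 ZF=1 PC=3
Step 4: PC=3 exec 'MOV A, -4'. After: A=-4 B=0 C=0 D=0 ZF=1 PC=4
Step 5: PC=4 exec 'ADD A, 7'. After: A=3 B=0 C=0 D=0 ZF=0 PC=5
Step 6: PC=5 exec 'ADD D, 8'. After: A=3 B=0 C=0 D=8 ZF=0 PC=6
Step 7: PC=6 exec 'ADD C, B'. After: A=3 B=0 C=0 D=8 ZF=1 PC=7
Step 8: PC=7 exec 'HALT'. After: A=3 B=0 C=0 D=8 ZF=1 PC=7 HALTED

Answer: 3 0 0 8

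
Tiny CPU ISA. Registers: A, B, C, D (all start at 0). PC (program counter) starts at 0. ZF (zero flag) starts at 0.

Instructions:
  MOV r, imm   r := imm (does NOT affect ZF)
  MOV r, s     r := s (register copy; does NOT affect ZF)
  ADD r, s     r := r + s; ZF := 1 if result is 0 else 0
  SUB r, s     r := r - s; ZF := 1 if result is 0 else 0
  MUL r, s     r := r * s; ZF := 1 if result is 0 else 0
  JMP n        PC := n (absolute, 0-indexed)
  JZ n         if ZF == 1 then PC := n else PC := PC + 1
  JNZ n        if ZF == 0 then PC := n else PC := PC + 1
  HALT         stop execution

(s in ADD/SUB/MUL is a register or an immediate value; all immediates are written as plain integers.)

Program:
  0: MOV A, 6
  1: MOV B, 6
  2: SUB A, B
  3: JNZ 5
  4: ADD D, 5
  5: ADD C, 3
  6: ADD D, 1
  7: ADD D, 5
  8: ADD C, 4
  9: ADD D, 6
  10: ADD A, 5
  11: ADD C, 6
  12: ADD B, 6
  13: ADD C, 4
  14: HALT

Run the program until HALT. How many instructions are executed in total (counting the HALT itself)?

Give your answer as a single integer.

Step 1: PC=0 exec 'MOV A, 6'. After: A=6 B=0 C=0 D=0 ZF=0 PC=1
Step 2: PC=1 exec 'MOV B, 6'. After: A=6 B=6 C=0 D=0 ZF=0 PC=2
Step 3: PC=2 exec 'SUB A, B'. After: A=0 B=6 C=0 D=0 ZF=1 PC=3
Step 4: PC=3 exec 'JNZ 5'. After: A=0 B=6 C=0 D=0 ZF=1 PC=4
Step 5: PC=4 exec 'ADD D, 5'. After: A=0 B=6 C=0 D=5 ZF=0 PC=5
Step 6: PC=5 exec 'ADD C, 3'. After: A=0 B=6 C=3 D=5 ZF=0 PC=6
Step 7: PC=6 exec 'ADD D, 1'. After: A=0 B=6 C=3 D=6 ZF=0 PC=7
Step 8: PC=7 exec 'ADD D, 5'. After: A=0 B=6 C=3 D=11 ZF=0 PC=8
Step 9: PC=8 exec 'ADD C, 4'. After: A=0 B=6 C=7 D=11 ZF=0 PC=9
Step 10: PC=9 exec 'ADD D, 6'. After: A=0 B=6 C=7 D=17 ZF=0 PC=10
Step 11: PC=10 exec 'ADD A, 5'. After: A=5 B=6 C=7 D=17 ZF=0 PC=11
Step 12: PC=11 exec 'ADD C, 6'. After: A=5 B=6 C=13 D=17 ZF=0 PC=12
Step 13: PC=12 exec 'ADD B, 6'. After: A=5 B=12 C=13 D=17 ZF=0 PC=13
Step 14: PC=13 exec 'ADD C, 4'. After: A=5 B=12 C=17 D=17 ZF=0 PC=14
Step 15: PC=14 exec 'HALT'. After: A=5 B=12 C=17 D=17 ZF=0 PC=14 HALTED
Total instructions executed: 15

Answer: 15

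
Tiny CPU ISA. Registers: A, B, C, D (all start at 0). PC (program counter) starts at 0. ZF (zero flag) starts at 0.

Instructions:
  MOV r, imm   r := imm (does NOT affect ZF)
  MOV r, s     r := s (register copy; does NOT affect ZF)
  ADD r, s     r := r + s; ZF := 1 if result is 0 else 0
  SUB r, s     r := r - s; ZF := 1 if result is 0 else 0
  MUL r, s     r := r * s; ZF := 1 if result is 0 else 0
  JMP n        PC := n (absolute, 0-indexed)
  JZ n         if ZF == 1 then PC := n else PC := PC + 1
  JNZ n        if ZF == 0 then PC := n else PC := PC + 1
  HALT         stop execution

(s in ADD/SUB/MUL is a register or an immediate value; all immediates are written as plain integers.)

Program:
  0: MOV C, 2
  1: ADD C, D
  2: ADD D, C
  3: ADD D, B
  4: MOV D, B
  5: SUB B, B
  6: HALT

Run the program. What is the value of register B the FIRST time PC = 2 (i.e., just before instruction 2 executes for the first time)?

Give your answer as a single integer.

Step 1: PC=0 exec 'MOV C, 2'. After: A=0 B=0 C=2 D=0 ZF=0 PC=1
Step 2: PC=1 exec 'ADD C, D'. After: A=0 B=0 C=2 D=0 ZF=0 PC=2
First time PC=2: B=0

0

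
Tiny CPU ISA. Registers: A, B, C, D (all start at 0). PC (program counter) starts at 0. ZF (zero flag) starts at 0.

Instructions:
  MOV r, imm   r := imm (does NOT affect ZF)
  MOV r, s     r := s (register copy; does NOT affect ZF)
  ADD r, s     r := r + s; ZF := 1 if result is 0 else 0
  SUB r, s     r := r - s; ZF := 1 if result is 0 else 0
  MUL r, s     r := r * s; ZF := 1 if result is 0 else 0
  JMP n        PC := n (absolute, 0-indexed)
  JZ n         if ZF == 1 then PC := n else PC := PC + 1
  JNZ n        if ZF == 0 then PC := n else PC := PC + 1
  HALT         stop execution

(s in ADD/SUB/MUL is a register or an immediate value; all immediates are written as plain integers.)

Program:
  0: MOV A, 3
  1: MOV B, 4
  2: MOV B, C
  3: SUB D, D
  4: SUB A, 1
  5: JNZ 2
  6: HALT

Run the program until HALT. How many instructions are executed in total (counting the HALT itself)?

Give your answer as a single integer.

Answer: 15

Derivation:
Step 1: PC=0 exec 'MOV A, 3'. After: A=3 B=0 C=0 D=0 ZF=0 PC=1
Step 2: PC=1 exec 'MOV B, 4'. After: A=3 B=4 C=0 D=0 ZF=0 PC=2
Step 3: PC=2 exec 'MOV B, C'. After: A=3 B=0 C=0 D=0 ZF=0 PC=3
Step 4: PC=3 exec 'SUB D, D'. After: A=3 B=0 C=0 D=0 ZF=1 PC=4
Step 5: PC=4 exec 'SUB A, 1'. After: A=2 B=0 C=0 D=0 ZF=0 PC=5
Step 6: PC=5 exec 'JNZ 2'. After: A=2 B=0 C=0 D=0 ZF=0 PC=2
Step 7: PC=2 exec 'MOV B, C'. After: A=2 B=0 C=0 D=0 ZF=0 PC=3
Step 8: PC=3 exec 'SUB D, D'. After: A=2 B=0 C=0 D=0 ZF=1 PC=4
Step 9: PC=4 exec 'SUB A, 1'. After: A=1 B=0 C=0 D=0 ZF=0 PC=5
Step 10: PC=5 exec 'JNZ 2'. After: A=1 B=0 C=0 D=0 ZF=0 PC=2
Step 11: PC=2 exec 'MOV B, C'. After: A=1 B=0 C=0 D=0 ZF=0 PC=3
Step 12: PC=3 exec 'SUB D, D'. After: A=1 B=0 C=0 D=0 ZF=1 PC=4
Step 13: PC=4 exec 'SUB A, 1'. After: A=0 B=0 C=0 D=0 ZF=1 PC=5
Step 14: PC=5 exec 'JNZ 2'. After: A=0 B=0 C=0 D=0 ZF=1 PC=6
Step 15: PC=6 exec 'HALT'. After: A=0 B=0 C=0 D=0 ZF=1 PC=6 HALTED
Total instructions executed: 15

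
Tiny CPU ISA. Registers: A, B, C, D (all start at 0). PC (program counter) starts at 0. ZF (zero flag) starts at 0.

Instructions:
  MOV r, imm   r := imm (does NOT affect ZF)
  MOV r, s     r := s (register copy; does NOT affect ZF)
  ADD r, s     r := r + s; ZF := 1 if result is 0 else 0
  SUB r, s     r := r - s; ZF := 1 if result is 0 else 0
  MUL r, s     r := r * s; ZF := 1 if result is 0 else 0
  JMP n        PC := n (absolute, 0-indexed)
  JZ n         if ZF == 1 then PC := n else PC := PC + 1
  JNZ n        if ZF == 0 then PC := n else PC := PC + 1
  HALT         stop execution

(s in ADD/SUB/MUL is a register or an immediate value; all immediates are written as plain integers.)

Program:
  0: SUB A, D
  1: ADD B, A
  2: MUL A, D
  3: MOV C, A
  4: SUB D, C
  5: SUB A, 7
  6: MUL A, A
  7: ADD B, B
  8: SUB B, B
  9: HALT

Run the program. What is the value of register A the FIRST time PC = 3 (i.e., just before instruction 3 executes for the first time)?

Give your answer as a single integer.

Step 1: PC=0 exec 'SUB A, D'. After: A=0 B=0 C=0 D=0 ZF=1 PC=1
Step 2: PC=1 exec 'ADD B, A'. After: A=0 B=0 C=0 D=0 ZF=1 PC=2
Step 3: PC=2 exec 'MUL A, D'. After: A=0 B=0 C=0 D=0 ZF=1 PC=3
First time PC=3: A=0

0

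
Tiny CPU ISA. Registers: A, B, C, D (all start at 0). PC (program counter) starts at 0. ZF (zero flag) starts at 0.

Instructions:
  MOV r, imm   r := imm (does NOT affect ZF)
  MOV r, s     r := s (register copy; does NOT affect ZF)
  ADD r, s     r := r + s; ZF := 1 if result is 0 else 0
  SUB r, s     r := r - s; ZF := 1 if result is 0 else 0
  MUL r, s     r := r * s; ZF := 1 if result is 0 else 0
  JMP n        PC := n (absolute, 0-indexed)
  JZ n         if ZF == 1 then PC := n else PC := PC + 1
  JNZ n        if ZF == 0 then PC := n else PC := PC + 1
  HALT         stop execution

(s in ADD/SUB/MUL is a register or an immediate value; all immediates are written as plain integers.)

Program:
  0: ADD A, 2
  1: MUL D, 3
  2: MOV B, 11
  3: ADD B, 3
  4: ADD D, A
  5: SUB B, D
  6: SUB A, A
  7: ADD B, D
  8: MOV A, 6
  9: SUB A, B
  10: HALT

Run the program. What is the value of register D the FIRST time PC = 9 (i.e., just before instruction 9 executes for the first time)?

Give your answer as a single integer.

Step 1: PC=0 exec 'ADD A, 2'. After: A=2 B=0 C=0 D=0 ZF=0 PC=1
Step 2: PC=1 exec 'MUL D, 3'. After: A=2 B=0 C=0 D=0 ZF=1 PC=2
Step 3: PC=2 exec 'MOV B, 11'. After: A=2 B=11 C=0 D=0 ZF=1 PC=3
Step 4: PC=3 exec 'ADD B, 3'. After: A=2 B=14 C=0 D=0 ZF=0 PC=4
Step 5: PC=4 exec 'ADD D, A'. After: A=2 B=14 C=0 D=2 ZF=0 PC=5
Step 6: PC=5 exec 'SUB B, D'. After: A=2 B=12 C=0 D=2 ZF=0 PC=6
Step 7: PC=6 exec 'SUB A, A'. After: A=0 B=12 C=0 D=2 ZF=1 PC=7
Step 8: PC=7 exec 'ADD B, D'. After: A=0 B=14 C=0 D=2 ZF=0 PC=8
Step 9: PC=8 exec 'MOV A, 6'. After: A=6 B=14 C=0 D=2 ZF=0 PC=9
First time PC=9: D=2

2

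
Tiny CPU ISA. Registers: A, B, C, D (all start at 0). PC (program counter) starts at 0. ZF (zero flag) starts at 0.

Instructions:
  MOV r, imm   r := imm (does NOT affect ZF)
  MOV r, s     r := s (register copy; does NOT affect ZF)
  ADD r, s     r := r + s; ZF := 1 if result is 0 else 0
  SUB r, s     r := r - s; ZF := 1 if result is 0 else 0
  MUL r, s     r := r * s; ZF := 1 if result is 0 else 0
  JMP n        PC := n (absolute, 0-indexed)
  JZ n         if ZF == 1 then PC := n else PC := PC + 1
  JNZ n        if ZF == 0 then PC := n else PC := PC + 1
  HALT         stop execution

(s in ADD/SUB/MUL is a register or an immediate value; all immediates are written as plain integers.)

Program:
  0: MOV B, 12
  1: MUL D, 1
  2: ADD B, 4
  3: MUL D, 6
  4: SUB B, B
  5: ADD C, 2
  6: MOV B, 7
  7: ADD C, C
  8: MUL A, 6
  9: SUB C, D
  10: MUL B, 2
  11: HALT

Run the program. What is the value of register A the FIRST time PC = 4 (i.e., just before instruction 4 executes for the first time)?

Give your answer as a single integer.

Step 1: PC=0 exec 'MOV B, 12'. After: A=0 B=12 C=0 D=0 ZF=0 PC=1
Step 2: PC=1 exec 'MUL D, 1'. After: A=0 B=12 C=0 D=0 ZF=1 PC=2
Step 3: PC=2 exec 'ADD B, 4'. After: A=0 B=16 C=0 D=0 ZF=0 PC=3
Step 4: PC=3 exec 'MUL D, 6'. After: A=0 B=16 C=0 D=0 ZF=1 PC=4
First time PC=4: A=0

0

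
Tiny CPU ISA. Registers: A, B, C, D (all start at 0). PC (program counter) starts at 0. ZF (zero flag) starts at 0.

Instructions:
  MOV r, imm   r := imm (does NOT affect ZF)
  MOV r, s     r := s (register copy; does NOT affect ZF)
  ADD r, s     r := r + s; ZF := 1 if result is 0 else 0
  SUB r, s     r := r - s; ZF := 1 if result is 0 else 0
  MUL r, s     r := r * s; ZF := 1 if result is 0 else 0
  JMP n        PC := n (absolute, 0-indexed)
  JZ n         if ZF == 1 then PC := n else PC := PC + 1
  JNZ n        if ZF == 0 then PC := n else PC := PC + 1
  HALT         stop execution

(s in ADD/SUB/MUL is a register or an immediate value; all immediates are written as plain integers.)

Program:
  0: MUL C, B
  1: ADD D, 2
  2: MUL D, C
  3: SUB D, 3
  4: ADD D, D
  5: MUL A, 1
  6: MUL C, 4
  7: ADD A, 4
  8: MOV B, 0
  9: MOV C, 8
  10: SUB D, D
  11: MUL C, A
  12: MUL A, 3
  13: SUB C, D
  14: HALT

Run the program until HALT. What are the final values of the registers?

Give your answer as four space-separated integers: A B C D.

Step 1: PC=0 exec 'MUL C, B'. After: A=0 B=0 C=0 D=0 ZF=1 PC=1
Step 2: PC=1 exec 'ADD D, 2'. After: A=0 B=0 C=0 D=2 ZF=0 PC=2
Step 3: PC=2 exec 'MUL D, C'. After: A=0 B=0 C=0 D=0 ZF=1 PC=3
Step 4: PC=3 exec 'SUB D, 3'. After: A=0 B=0 C=0 D=-3 ZF=0 PC=4
Step 5: PC=4 exec 'ADD D, D'. After: A=0 B=0 C=0 D=-6 ZF=0 PC=5
Step 6: PC=5 exec 'MUL A, 1'. After: A=0 B=0 C=0 D=-6 ZF=1 PC=6
Step 7: PC=6 exec 'MUL C, 4'. After: A=0 B=0 C=0 D=-6 ZF=1 PC=7
Step 8: PC=7 exec 'ADD A, 4'. After: A=4 B=0 C=0 D=-6 ZF=0 PC=8
Step 9: PC=8 exec 'MOV B, 0'. After: A=4 B=0 C=0 D=-6 ZF=0 PC=9
Step 10: PC=9 exec 'MOV C, 8'. After: A=4 B=0 C=8 D=-6 ZF=0 PC=10
Step 11: PC=10 exec 'SUB D, D'. After: A=4 B=0 C=8 D=0 ZF=1 PC=11
Step 12: PC=11 exec 'MUL C, A'. After: A=4 B=0 C=32 D=0 ZF=0 PC=12
Step 13: PC=12 exec 'MUL A, 3'. After: A=12 B=0 C=32 D=0 ZF=0 PC=13
Step 14: PC=13 exec 'SUB C, D'. After: A=12 B=0 C=32 D=0 ZF=0 PC=14
Step 15: PC=14 exec 'HALT'. After: A=12 B=0 C=32 D=0 ZF=0 PC=14 HALTED

Answer: 12 0 32 0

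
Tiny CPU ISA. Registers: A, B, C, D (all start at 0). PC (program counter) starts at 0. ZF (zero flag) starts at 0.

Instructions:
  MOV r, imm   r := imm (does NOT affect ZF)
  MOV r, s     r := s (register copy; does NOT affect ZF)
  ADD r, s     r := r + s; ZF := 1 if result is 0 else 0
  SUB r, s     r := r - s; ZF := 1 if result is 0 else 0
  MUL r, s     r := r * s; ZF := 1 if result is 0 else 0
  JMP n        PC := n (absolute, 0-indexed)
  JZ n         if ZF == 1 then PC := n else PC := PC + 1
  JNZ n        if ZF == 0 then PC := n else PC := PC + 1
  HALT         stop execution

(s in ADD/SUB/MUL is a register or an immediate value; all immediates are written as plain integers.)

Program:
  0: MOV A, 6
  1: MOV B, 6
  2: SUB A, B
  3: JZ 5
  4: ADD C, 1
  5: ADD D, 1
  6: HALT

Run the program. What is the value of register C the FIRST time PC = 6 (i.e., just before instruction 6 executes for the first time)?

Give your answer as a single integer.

Step 1: PC=0 exec 'MOV A, 6'. After: A=6 B=0 C=0 D=0 ZF=0 PC=1
Step 2: PC=1 exec 'MOV B, 6'. After: A=6 B=6 C=0 D=0 ZF=0 PC=2
Step 3: PC=2 exec 'SUB A, B'. After: A=0 B=6 C=0 D=0 ZF=1 PC=3
Step 4: PC=3 exec 'JZ 5'. After: A=0 B=6 C=0 D=0 ZF=1 PC=5
Step 5: PC=5 exec 'ADD D, 1'. After: A=0 B=6 C=0 D=1 ZF=0 PC=6
First time PC=6: C=0

0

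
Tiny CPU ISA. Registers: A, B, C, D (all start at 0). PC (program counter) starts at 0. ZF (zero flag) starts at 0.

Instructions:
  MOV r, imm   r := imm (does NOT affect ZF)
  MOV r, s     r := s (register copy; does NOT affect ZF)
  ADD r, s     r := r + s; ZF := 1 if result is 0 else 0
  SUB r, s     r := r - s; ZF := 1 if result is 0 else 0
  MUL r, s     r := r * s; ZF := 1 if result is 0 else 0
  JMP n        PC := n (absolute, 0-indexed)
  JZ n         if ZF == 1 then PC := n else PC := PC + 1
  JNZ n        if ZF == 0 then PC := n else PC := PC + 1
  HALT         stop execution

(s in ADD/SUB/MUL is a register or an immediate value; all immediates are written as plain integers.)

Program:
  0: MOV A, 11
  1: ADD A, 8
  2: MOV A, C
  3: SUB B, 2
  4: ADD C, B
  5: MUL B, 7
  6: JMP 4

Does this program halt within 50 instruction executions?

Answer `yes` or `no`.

Answer: no

Derivation:
Step 1: PC=0 exec 'MOV A, 11'. After: A=11 B=0 C=0 D=0 ZF=0 PC=1
Step 2: PC=1 exec 'ADD A, 8'. After: A=19 B=0 C=0 D=0 ZF=0 PC=2
Step 3: PC=2 exec 'MOV A, C'. After: A=0 B=0 C=0 D=0 ZF=0 PC=3
Step 4: PC=3 exec 'SUB B, 2'. After: A=0 B=-2 C=0 D=0 ZF=0 PC=4
Step 5: PC=4 exec 'ADD C, B'. After: A=0 B=-2 C=-2 D=0 ZF=0 PC=5
Step 6: PC=5 exec 'MUL B, 7'. After: A=0 B=-14 C=-2 D=0 ZF=0 PC=6
Step 7: PC=6 exec 'JMP 4'. After: A=0 B=-14 C=-2 D=0 ZF=0 PC=4
Step 8: PC=4 exec 'ADD C, B'. After: A=0 B=-14 C=-16 D=0 ZF=0 PC=5
Step 9: PC=5 exec 'MUL B, 7'. After: A=0 B=-98 C=-16 D=0 ZF=0 PC=6
Step 10: PC=6 exec 'JMP 4'. After: A=0 B=-98 C=-16 D=0 ZF=0 PC=4
Step 11: PC=4 exec 'ADD C, B'. After: A=0 B=-98 C=-114 D=0 ZF=0 PC=5
Step 12: PC=5 exec 'MUL B, 7'. After: A=0 B=-686 C=-114 D=0 ZF=0 PC=6
Step 13: PC=6 exec 'JMP 4'. After: A=0 B=-686 C=-114 D=0 ZF=0 PC=4
Step 14: PC=4 exec 'ADD C, B'. After: A=0 B=-686 C=-800 D=0 ZF=0 PC=5
Step 15: PC=5 exec 'MUL B, 7'. After: A=0 B=-4802 C=-800 D=0 ZF=0 PC=6
After 50 steps: not halted. PC revisits the same instructions with no path to HALT; will never halt.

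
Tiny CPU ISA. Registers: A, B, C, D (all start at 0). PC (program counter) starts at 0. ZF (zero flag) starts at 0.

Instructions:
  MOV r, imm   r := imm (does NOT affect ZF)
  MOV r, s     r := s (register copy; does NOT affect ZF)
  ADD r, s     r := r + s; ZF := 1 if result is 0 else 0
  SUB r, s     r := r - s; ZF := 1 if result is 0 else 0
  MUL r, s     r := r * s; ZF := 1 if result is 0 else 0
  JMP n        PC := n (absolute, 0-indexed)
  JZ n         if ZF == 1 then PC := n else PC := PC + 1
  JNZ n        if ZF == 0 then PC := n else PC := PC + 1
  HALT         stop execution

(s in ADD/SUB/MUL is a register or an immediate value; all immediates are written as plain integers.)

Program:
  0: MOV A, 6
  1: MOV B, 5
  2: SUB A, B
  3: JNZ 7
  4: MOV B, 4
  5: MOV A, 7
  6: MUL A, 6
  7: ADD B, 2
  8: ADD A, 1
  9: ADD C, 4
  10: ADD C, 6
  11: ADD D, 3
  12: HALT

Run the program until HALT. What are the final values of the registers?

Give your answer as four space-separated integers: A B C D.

Answer: 2 7 10 3

Derivation:
Step 1: PC=0 exec 'MOV A, 6'. After: A=6 B=0 C=0 D=0 ZF=0 PC=1
Step 2: PC=1 exec 'MOV B, 5'. After: A=6 B=5 C=0 D=0 ZF=0 PC=2
Step 3: PC=2 exec 'SUB A, B'. After: A=1 B=5 C=0 D=0 ZF=0 PC=3
Step 4: PC=3 exec 'JNZ 7'. After: A=1 B=5 C=0 D=0 ZF=0 PC=7
Step 5: PC=7 exec 'ADD B, 2'. After: A=1 B=7 C=0 D=0 ZF=0 PC=8
Step 6: PC=8 exec 'ADD A, 1'. After: A=2 B=7 C=0 D=0 ZF=0 PC=9
Step 7: PC=9 exec 'ADD C, 4'. After: A=2 B=7 C=4 D=0 ZF=0 PC=10
Step 8: PC=10 exec 'ADD C, 6'. After: A=2 B=7 C=10 D=0 ZF=0 PC=11
Step 9: PC=11 exec 'ADD D, 3'. After: A=2 B=7 C=10 D=3 ZF=0 PC=12
Step 10: PC=12 exec 'HALT'. After: A=2 B=7 C=10 D=3 ZF=0 PC=12 HALTED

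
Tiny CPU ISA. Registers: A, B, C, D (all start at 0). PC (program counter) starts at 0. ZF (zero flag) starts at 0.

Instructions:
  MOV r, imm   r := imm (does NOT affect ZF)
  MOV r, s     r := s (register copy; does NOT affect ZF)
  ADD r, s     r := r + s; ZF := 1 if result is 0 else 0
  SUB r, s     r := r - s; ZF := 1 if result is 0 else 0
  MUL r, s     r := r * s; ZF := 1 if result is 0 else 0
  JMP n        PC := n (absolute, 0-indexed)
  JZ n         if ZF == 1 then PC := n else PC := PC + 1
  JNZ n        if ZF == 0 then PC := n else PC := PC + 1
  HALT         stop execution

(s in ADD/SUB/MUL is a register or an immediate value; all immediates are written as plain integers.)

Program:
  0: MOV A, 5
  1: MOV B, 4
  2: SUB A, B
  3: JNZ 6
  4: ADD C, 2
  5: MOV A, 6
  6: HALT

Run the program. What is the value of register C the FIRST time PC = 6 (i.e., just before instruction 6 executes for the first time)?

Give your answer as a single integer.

Step 1: PC=0 exec 'MOV A, 5'. After: A=5 B=0 C=0 D=0 ZF=0 PC=1
Step 2: PC=1 exec 'MOV B, 4'. After: A=5 B=4 C=0 D=0 ZF=0 PC=2
Step 3: PC=2 exec 'SUB A, B'. After: A=1 B=4 C=0 D=0 ZF=0 PC=3
Step 4: PC=3 exec 'JNZ 6'. After: A=1 B=4 C=0 D=0 ZF=0 PC=6
First time PC=6: C=0

0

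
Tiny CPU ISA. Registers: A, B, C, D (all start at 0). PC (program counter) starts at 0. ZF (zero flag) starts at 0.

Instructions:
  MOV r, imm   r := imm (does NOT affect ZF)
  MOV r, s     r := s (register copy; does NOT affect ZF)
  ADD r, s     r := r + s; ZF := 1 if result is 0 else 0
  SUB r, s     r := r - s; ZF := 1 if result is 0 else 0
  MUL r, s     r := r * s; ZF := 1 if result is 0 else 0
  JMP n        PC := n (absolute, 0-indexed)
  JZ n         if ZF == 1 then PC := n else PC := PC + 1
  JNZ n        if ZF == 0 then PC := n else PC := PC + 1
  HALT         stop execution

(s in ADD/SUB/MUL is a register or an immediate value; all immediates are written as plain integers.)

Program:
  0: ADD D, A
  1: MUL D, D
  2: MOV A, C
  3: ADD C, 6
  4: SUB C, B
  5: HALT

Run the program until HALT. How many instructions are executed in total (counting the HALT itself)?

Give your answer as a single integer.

Step 1: PC=0 exec 'ADD D, A'. After: A=0 B=0 C=0 D=0 ZF=1 PC=1
Step 2: PC=1 exec 'MUL D, D'. After: A=0 B=0 C=0 D=0 ZF=1 PC=2
Step 3: PC=2 exec 'MOV A, C'. After: A=0 B=0 C=0 D=0 ZF=1 PC=3
Step 4: PC=3 exec 'ADD C, 6'. After: A=0 B=0 C=6 D=0 ZF=0 PC=4
Step 5: PC=4 exec 'SUB C, B'. After: A=0 B=0 C=6 D=0 ZF=0 PC=5
Step 6: PC=5 exec 'HALT'. After: A=0 B=0 C=6 D=0 ZF=0 PC=5 HALTED
Total instructions executed: 6

Answer: 6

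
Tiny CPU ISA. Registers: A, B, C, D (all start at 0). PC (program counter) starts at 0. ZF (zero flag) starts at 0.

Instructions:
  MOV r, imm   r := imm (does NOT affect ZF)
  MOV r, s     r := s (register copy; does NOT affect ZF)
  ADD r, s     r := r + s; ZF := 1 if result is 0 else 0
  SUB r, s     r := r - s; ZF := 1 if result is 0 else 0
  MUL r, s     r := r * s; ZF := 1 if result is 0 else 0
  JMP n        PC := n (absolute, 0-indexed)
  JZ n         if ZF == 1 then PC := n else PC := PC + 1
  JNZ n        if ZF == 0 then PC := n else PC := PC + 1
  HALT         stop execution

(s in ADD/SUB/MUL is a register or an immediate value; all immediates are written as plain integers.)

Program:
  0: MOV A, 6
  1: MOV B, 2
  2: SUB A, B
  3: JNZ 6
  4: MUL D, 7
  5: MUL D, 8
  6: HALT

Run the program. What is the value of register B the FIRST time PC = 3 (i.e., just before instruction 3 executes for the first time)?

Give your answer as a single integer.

Step 1: PC=0 exec 'MOV A, 6'. After: A=6 B=0 C=0 D=0 ZF=0 PC=1
Step 2: PC=1 exec 'MOV B, 2'. After: A=6 B=2 C=0 D=0 ZF=0 PC=2
Step 3: PC=2 exec 'SUB A, B'. After: A=4 B=2 C=0 D=0 ZF=0 PC=3
First time PC=3: B=2

2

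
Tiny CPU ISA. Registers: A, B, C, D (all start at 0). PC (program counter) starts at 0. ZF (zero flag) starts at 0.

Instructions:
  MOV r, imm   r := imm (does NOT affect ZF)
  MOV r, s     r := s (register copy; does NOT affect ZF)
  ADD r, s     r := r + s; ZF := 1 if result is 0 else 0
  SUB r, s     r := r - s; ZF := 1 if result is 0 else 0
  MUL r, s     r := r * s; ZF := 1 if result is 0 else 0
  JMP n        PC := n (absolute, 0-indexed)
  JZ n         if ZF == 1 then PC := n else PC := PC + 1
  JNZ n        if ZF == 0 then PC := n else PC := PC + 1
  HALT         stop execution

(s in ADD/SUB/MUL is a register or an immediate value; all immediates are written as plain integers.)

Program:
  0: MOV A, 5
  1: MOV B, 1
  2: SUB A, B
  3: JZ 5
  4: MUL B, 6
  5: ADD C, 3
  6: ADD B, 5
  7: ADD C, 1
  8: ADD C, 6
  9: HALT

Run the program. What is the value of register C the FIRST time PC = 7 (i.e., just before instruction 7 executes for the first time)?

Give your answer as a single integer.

Step 1: PC=0 exec 'MOV A, 5'. After: A=5 B=0 C=0 D=0 ZF=0 PC=1
Step 2: PC=1 exec 'MOV B, 1'. After: A=5 B=1 C=0 D=0 ZF=0 PC=2
Step 3: PC=2 exec 'SUB A, B'. After: A=4 B=1 C=0 D=0 ZF=0 PC=3
Step 4: PC=3 exec 'JZ 5'. After: A=4 B=1 C=0 D=0 ZF=0 PC=4
Step 5: PC=4 exec 'MUL B, 6'. After: A=4 B=6 C=0 D=0 ZF=0 PC=5
Step 6: PC=5 exec 'ADD C, 3'. After: A=4 B=6 C=3 D=0 ZF=0 PC=6
Step 7: PC=6 exec 'ADD B, 5'. After: A=4 B=11 C=3 D=0 ZF=0 PC=7
First time PC=7: C=3

3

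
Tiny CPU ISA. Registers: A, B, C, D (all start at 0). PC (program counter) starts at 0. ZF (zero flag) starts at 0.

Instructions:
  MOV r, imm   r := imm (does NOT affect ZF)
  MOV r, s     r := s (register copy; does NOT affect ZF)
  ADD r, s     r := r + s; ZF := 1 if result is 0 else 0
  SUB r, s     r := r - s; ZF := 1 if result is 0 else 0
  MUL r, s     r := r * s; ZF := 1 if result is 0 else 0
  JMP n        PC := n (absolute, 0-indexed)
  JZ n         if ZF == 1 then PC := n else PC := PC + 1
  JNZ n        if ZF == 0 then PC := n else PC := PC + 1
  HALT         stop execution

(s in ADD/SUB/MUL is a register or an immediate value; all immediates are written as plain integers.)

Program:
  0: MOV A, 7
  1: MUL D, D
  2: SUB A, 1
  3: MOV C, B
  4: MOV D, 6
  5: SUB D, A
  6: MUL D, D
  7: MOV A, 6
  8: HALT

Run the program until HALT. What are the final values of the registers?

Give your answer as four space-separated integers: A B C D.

Answer: 6 0 0 0

Derivation:
Step 1: PC=0 exec 'MOV A, 7'. After: A=7 B=0 C=0 D=0 ZF=0 PC=1
Step 2: PC=1 exec 'MUL D, D'. After: A=7 B=0 C=0 D=0 ZF=1 PC=2
Step 3: PC=2 exec 'SUB A, 1'. After: A=6 B=0 C=0 D=0 ZF=0 PC=3
Step 4: PC=3 exec 'MOV C, B'. After: A=6 B=0 C=0 D=0 ZF=0 PC=4
Step 5: PC=4 exec 'MOV D, 6'. After: A=6 B=0 C=0 D=6 ZF=0 PC=5
Step 6: PC=5 exec 'SUB D, A'. After: A=6 B=0 C=0 D=0 ZF=1 PC=6
Step 7: PC=6 exec 'MUL D, D'. After: A=6 B=0 C=0 D=0 ZF=1 PC=7
Step 8: PC=7 exec 'MOV A, 6'. After: A=6 B=0 C=0 D=0 ZF=1 PC=8
Step 9: PC=8 exec 'HALT'. After: A=6 B=0 C=0 D=0 ZF=1 PC=8 HALTED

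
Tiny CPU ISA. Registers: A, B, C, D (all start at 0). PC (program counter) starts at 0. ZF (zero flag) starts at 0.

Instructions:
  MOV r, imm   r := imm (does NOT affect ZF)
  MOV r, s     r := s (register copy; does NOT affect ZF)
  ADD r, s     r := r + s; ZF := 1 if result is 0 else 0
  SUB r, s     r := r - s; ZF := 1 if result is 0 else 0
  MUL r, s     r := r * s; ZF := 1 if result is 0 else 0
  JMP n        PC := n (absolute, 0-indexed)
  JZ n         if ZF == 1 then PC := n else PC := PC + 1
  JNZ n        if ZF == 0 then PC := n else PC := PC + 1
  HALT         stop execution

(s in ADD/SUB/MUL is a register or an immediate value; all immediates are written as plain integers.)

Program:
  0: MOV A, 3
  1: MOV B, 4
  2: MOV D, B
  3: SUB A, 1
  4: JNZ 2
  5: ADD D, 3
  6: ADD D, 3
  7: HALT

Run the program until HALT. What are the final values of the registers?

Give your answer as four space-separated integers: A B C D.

Answer: 0 4 0 10

Derivation:
Step 1: PC=0 exec 'MOV A, 3'. After: A=3 B=0 C=0 D=0 ZF=0 PC=1
Step 2: PC=1 exec 'MOV B, 4'. After: A=3 B=4 C=0 D=0 ZF=0 PC=2
Step 3: PC=2 exec 'MOV D, B'. After: A=3 B=4 C=0 D=4 ZF=0 PC=3
Step 4: PC=3 exec 'SUB A, 1'. After: A=2 B=4 C=0 D=4 ZF=0 PC=4
Step 5: PC=4 exec 'JNZ 2'. After: A=2 B=4 C=0 D=4 ZF=0 PC=2
Step 6: PC=2 exec 'MOV D, B'. After: A=2 B=4 C=0 D=4 ZF=0 PC=3
Step 7: PC=3 exec 'SUB A, 1'. After: A=1 B=4 C=0 D=4 ZF=0 PC=4
Step 8: PC=4 exec 'JNZ 2'. After: A=1 B=4 C=0 D=4 ZF=0 PC=2
Step 9: PC=2 exec 'MOV D, B'. After: A=1 B=4 C=0 D=4 ZF=0 PC=3
Step 10: PC=3 exec 'SUB A, 1'. After: A=0 B=4 C=0 D=4 ZF=1 PC=4
Step 11: PC=4 exec 'JNZ 2'. After: A=0 B=4 C=0 D=4 ZF=1 PC=5
Step 12: PC=5 exec 'ADD D, 3'. After: A=0 B=4 C=0 D=7 ZF=0 PC=6
Step 13: PC=6 exec 'ADD D, 3'. After: A=0 B=4 C=0 D=10 ZF=0 PC=7
Step 14: PC=7 exec 'HALT'. After: A=0 B=4 C=0 D=10 ZF=0 PC=7 HALTED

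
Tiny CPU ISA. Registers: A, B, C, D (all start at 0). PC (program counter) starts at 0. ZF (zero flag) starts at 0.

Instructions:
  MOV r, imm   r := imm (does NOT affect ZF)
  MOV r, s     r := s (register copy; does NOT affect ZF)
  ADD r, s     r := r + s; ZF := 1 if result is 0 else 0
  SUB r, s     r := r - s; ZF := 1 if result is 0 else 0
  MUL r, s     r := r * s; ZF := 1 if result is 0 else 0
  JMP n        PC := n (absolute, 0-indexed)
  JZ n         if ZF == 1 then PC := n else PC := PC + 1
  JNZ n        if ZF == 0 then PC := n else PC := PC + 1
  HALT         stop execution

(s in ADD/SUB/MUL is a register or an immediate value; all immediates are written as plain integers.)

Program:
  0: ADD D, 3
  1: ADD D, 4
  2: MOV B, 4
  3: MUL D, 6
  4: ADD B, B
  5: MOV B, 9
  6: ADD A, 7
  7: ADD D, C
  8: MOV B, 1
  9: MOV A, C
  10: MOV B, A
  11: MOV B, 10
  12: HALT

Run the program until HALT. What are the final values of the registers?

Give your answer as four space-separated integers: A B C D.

Answer: 0 10 0 42

Derivation:
Step 1: PC=0 exec 'ADD D, 3'. After: A=0 B=0 C=0 D=3 ZF=0 PC=1
Step 2: PC=1 exec 'ADD D, 4'. After: A=0 B=0 C=0 D=7 ZF=0 PC=2
Step 3: PC=2 exec 'MOV B, 4'. After: A=0 B=4 C=0 D=7 ZF=0 PC=3
Step 4: PC=3 exec 'MUL D, 6'. After: A=0 B=4 C=0 D=42 ZF=0 PC=4
Step 5: PC=4 exec 'ADD B, B'. After: A=0 B=8 C=0 D=42 ZF=0 PC=5
Step 6: PC=5 exec 'MOV B, 9'. After: A=0 B=9 C=0 D=42 ZF=0 PC=6
Step 7: PC=6 exec 'ADD A, 7'. After: A=7 B=9 C=0 D=42 ZF=0 PC=7
Step 8: PC=7 exec 'ADD D, C'. After: A=7 B=9 C=0 D=42 ZF=0 PC=8
Step 9: PC=8 exec 'MOV B, 1'. After: A=7 B=1 C=0 D=42 ZF=0 PC=9
Step 10: PC=9 exec 'MOV A, C'. After: A=0 B=1 C=0 D=42 ZF=0 PC=10
Step 11: PC=10 exec 'MOV B, A'. After: A=0 B=0 C=0 D=42 ZF=0 PC=11
Step 12: PC=11 exec 'MOV B, 10'. After: A=0 B=10 C=0 D=42 ZF=0 PC=12
Step 13: PC=12 exec 'HALT'. After: A=0 B=10 C=0 D=42 ZF=0 PC=12 HALTED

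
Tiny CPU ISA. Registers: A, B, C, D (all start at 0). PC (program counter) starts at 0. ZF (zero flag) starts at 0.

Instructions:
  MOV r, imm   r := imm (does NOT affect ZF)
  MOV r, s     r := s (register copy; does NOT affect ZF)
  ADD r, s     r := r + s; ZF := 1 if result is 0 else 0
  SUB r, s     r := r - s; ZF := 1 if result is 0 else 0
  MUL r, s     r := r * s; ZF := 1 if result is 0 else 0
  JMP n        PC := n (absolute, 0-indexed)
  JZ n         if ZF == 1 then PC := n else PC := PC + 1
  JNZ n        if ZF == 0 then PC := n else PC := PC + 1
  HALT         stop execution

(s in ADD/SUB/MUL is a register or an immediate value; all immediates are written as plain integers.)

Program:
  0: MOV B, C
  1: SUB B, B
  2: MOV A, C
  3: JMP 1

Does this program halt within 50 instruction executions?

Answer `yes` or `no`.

Answer: no

Derivation:
Step 1: PC=0 exec 'MOV B, C'. After: A=0 B=0 C=0 D=0 ZF=0 PC=1
Step 2: PC=1 exec 'SUB B, B'. After: A=0 B=0 C=0 D=0 ZF=1 PC=2
Step 3: PC=2 exec 'MOV A, C'. After: A=0 B=0 C=0 D=0 ZF=1 PC=3
Step 4: PC=3 exec 'JMP 1'. After: A=0 B=0 C=0 D=0 ZF=1 PC=1
Step 5: PC=1 exec 'SUB B, B'. After: A=0 B=0 C=0 D=0 ZF=1 PC=2
State after step 5 equals state after step 2: the program is in a cycle of length 3 and will never halt.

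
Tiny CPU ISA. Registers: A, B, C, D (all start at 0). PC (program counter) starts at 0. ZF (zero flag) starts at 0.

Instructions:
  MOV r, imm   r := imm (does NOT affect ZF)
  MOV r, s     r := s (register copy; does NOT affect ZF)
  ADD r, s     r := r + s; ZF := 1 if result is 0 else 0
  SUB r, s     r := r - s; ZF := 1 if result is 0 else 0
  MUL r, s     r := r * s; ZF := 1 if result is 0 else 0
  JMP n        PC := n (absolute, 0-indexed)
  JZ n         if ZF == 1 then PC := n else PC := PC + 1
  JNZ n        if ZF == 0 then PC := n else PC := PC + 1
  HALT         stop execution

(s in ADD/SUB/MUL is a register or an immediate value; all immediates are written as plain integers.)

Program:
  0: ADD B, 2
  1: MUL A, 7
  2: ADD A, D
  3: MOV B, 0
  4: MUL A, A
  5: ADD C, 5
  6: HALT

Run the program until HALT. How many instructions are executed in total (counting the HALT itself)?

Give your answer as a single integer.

Step 1: PC=0 exec 'ADD B, 2'. After: A=0 B=2 C=0 D=0 ZF=0 PC=1
Step 2: PC=1 exec 'MUL A, 7'. After: A=0 B=2 C=0 D=0 ZF=1 PC=2
Step 3: PC=2 exec 'ADD A, D'. After: A=0 B=2 C=0 D=0 ZF=1 PC=3
Step 4: PC=3 exec 'MOV B, 0'. After: A=0 B=0 C=0 D=0 ZF=1 PC=4
Step 5: PC=4 exec 'MUL A, A'. After: A=0 B=0 C=0 D=0 ZF=1 PC=5
Step 6: PC=5 exec 'ADD C, 5'. After: A=0 B=0 C=5 D=0 ZF=0 PC=6
Step 7: PC=6 exec 'HALT'. After: A=0 B=0 C=5 D=0 ZF=0 PC=6 HALTED
Total instructions executed: 7

Answer: 7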